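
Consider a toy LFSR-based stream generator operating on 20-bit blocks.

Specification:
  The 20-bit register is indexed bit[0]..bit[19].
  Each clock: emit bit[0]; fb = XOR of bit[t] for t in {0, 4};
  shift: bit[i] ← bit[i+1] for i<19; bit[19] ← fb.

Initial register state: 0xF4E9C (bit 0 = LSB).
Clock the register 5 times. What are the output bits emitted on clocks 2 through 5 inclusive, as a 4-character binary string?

reg_0 = 0xF4E9C
clock 1: out=0, reg = 0xFA74E
clock 2: out=0, reg = 0x7D3A7
clock 3: out=1, reg = 0xBE9D3
clock 4: out=1, reg = 0x5F4E9
clock 5: out=1, reg = 0xAFA74

0111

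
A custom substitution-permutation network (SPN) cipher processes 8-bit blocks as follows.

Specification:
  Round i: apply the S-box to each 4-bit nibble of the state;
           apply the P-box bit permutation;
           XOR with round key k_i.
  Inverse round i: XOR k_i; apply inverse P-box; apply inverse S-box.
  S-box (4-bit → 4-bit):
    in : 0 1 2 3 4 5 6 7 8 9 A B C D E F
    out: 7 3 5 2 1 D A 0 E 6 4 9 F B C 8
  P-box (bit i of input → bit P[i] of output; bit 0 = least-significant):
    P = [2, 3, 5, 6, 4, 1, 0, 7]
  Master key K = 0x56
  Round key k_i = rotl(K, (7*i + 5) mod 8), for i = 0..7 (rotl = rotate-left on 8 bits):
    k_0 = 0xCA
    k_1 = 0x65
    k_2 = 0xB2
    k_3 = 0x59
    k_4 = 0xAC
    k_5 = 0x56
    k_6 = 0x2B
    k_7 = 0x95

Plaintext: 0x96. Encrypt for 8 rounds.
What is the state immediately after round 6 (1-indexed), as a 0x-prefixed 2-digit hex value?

0xC2

s_0 = plaintext = 0x96
s_1 = Round(s_0, k_0) = 0x81
s_2 = Round(s_1, k_1) = 0xEA
s_3 = Round(s_2, k_2) = 0x13
s_4 = Round(s_3, k_3) = 0x43
s_5 = Round(s_4, k_4) = 0xB4
s_6 = Round(s_5, k_5) = 0xC2
s_7 = Round(s_6, k_6) = 0x9C
s_8 = Round(s_7, k_7) = 0xFA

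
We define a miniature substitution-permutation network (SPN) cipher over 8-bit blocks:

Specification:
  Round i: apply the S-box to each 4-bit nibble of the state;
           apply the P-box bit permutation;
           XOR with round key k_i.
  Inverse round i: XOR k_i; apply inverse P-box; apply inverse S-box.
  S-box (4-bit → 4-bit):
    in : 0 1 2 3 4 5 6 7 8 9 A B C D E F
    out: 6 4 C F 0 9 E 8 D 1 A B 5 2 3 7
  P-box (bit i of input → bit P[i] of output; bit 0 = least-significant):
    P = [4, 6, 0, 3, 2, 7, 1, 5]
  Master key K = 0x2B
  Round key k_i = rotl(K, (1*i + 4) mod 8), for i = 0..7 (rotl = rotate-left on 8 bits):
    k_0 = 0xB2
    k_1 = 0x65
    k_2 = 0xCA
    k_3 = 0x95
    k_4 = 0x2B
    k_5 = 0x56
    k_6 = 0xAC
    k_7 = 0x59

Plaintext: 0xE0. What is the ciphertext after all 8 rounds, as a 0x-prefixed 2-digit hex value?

0xA4

s_0 = plaintext = 0xE0
s_1 = Round(s_0, k_0) = 0x77
s_2 = Round(s_1, k_1) = 0x4D
s_3 = Round(s_2, k_2) = 0x8A
s_4 = Round(s_3, k_3) = 0xFB
s_5 = Round(s_4, k_4) = 0xF5
s_6 = Round(s_5, k_5) = 0xC8
s_7 = Round(s_6, k_6) = 0xB3
s_8 = Round(s_7, k_7) = 0xA4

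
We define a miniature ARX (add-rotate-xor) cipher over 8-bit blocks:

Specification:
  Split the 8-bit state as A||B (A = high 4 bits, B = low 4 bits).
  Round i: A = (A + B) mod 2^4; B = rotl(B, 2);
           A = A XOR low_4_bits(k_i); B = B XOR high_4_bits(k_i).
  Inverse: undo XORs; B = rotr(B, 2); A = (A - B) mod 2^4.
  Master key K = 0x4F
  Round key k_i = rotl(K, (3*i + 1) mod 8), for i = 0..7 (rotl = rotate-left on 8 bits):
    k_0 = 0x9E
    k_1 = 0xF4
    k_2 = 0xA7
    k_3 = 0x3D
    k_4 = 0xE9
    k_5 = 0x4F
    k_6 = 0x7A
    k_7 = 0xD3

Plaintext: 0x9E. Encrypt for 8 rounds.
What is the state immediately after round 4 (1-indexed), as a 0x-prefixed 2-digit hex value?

s_0 = plaintext = 0x9E
s_1 = Round(s_0, k_0) = 0x92
s_2 = Round(s_1, k_1) = 0xF7
s_3 = Round(s_2, k_2) = 0x17
s_4 = Round(s_3, k_3) = 0x5E
s_5 = Round(s_4, k_4) = 0xA5
s_6 = Round(s_5, k_5) = 0x01
s_7 = Round(s_6, k_6) = 0xB3
s_8 = Round(s_7, k_7) = 0xD1

0x5E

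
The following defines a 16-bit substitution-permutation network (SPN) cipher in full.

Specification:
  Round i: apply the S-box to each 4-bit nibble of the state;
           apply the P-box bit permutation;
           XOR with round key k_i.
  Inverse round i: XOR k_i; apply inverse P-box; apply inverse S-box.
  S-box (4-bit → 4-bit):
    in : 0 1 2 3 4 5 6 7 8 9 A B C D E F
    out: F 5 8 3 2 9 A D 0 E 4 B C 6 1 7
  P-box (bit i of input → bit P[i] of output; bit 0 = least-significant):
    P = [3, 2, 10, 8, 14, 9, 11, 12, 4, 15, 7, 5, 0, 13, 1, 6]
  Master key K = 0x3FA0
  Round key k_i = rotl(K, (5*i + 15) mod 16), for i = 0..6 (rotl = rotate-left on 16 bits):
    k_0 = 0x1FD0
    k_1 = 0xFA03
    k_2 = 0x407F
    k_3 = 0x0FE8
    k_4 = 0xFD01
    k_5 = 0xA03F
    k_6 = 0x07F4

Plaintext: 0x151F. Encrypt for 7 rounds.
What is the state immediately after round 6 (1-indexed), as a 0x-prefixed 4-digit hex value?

0x609B

s_0 = plaintext = 0x151F
s_1 = Round(s_0, k_0) = 0x53EF
s_2 = Round(s_1, k_1) = 0x3E5E
s_3 = Round(s_2, k_2) = 0x3066
s_4 = Round(s_3, k_3) = 0xBC5D
s_5 = Round(s_4, k_4) = 0x89E4
s_6 = Round(s_5, k_5) = 0x609B
s_7 = Round(s_6, k_6) = 0xBC08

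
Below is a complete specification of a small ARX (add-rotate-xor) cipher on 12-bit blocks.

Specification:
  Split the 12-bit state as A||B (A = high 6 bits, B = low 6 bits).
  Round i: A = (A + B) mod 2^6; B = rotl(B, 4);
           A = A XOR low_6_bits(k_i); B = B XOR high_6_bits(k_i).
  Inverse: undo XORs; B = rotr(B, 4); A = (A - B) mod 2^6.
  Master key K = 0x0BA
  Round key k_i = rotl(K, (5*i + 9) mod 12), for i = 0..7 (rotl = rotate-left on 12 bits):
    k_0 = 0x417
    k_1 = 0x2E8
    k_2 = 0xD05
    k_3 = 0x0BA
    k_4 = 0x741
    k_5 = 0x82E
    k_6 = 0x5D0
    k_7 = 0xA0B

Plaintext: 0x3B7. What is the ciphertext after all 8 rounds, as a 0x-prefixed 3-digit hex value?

s_0 = plaintext = 0x3B7
s_1 = Round(s_0, k_0) = 0x4AD
s_2 = Round(s_1, k_1) = 0x5D0
s_3 = Round(s_2, k_2) = 0x8B0
s_4 = Round(s_3, k_3) = 0xA0E
s_5 = Round(s_4, k_4) = 0xDFE
s_6 = Round(s_5, k_5) = 0x6CF
s_7 = Round(s_6, k_6) = 0xEA4
s_8 = Round(s_7, k_7) = 0x561

0x561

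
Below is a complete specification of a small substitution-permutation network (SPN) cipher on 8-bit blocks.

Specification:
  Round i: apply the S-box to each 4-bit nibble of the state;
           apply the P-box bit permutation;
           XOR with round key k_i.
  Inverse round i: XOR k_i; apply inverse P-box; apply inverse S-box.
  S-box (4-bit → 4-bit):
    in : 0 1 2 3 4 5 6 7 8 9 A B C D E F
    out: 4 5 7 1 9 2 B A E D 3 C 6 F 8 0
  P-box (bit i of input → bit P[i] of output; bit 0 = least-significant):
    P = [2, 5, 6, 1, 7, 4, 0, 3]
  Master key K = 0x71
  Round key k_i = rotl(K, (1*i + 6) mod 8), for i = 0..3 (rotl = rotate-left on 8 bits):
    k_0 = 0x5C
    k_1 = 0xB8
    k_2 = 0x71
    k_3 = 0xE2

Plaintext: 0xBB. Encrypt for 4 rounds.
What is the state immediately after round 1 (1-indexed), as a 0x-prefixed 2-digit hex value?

0x17

s_0 = plaintext = 0xBB
s_1 = Round(s_0, k_0) = 0x17
s_2 = Round(s_1, k_1) = 0x1B
s_3 = Round(s_2, k_2) = 0xB2
s_4 = Round(s_3, k_3) = 0x8F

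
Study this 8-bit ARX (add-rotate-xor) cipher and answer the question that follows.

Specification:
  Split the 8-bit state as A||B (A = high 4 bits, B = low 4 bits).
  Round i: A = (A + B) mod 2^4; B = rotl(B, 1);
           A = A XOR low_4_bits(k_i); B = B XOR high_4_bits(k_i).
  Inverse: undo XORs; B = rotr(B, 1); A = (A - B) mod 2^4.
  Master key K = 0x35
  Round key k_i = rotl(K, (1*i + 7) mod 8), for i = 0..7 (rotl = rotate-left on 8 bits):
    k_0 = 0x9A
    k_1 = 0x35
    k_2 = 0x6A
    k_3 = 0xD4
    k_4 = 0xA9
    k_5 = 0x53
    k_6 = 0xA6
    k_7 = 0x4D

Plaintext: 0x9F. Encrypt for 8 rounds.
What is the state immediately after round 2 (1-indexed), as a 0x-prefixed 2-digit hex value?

0xDF

s_0 = plaintext = 0x9F
s_1 = Round(s_0, k_0) = 0x26
s_2 = Round(s_1, k_1) = 0xDF
s_3 = Round(s_2, k_2) = 0x69
s_4 = Round(s_3, k_3) = 0xBE
s_5 = Round(s_4, k_4) = 0x07
s_6 = Round(s_5, k_5) = 0x4B
s_7 = Round(s_6, k_6) = 0x9D
s_8 = Round(s_7, k_7) = 0xBF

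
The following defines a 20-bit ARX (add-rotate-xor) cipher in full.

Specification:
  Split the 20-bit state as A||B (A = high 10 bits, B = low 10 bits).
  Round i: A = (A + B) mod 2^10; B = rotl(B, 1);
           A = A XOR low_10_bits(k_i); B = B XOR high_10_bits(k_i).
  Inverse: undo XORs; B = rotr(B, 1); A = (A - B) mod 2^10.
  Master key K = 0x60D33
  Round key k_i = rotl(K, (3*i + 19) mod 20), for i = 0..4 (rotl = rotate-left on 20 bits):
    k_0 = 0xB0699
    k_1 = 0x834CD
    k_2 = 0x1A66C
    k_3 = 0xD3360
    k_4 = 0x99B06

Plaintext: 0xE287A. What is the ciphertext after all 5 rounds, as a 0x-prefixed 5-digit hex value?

s_0 = plaintext = 0xE287A
s_1 = Round(s_0, k_0) = 0xA7635
s_2 = Round(s_1, k_1) = 0x07E66
s_3 = Round(s_2, k_2) = 0x3A4A4
s_4 = Round(s_3, k_3) = 0xBB604
s_5 = Round(s_4, k_4) = 0xFDE6F

0xFDE6F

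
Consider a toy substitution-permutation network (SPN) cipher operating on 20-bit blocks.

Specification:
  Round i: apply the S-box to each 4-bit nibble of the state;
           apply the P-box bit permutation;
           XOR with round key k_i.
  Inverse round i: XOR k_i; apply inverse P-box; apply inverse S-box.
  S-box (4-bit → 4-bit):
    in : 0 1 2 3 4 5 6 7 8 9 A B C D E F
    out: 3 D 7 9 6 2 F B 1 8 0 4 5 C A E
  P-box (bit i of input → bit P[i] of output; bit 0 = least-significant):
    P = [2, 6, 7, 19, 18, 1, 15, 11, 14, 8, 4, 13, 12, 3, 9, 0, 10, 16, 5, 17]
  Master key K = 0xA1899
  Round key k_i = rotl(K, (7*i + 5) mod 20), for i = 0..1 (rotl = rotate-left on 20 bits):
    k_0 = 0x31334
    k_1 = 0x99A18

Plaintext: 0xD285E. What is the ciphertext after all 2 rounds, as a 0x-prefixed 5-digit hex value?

0x3F842

s_0 = plaintext = 0xD285E
s_1 = Round(s_0, k_0) = 0x9415E
s_2 = Round(s_1, k_1) = 0x3F842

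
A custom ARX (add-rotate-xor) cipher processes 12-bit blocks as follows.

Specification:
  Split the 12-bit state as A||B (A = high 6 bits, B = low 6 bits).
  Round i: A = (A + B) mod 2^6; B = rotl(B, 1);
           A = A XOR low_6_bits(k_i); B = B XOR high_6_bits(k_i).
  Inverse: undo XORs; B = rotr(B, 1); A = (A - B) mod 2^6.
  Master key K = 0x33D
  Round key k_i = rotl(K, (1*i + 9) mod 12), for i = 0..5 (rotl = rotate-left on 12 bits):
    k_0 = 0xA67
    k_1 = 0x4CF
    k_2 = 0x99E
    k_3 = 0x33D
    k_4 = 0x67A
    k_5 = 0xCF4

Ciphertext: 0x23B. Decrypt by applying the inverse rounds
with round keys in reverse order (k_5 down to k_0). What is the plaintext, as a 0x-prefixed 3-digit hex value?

s_0 = ciphertext = 0x23B
s_1 = InvRound(s_0, k_5) = 0xE04
s_2 = InvRound(s_1, k_4) = 0x52E
s_3 = InvRound(s_2, k_3) = 0x611
s_4 = InvRound(s_3, k_2) = 0x2FB
s_5 = InvRound(s_4, k_1) = 0xC14
s_6 = InvRound(s_5, k_0) = 0x67E

0x67E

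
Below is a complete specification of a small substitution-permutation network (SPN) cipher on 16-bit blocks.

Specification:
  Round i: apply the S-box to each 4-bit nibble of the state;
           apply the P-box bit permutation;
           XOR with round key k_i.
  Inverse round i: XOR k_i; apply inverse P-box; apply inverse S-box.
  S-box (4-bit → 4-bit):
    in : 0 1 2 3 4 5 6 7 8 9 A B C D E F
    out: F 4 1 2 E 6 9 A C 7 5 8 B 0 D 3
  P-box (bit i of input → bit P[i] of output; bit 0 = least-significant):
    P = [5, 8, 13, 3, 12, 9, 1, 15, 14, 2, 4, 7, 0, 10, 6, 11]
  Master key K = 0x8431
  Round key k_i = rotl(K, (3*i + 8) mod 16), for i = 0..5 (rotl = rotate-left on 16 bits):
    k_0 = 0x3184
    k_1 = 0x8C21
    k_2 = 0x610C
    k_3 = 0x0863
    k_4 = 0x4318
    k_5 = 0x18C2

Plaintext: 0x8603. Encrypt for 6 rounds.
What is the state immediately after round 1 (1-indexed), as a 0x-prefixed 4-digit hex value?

0xEA46

s_0 = plaintext = 0x8603
s_1 = Round(s_0, k_0) = 0xEA46
s_2 = Round(s_1, k_1) = 0x465A
s_3 = Round(s_2, k_2) = 0x0FEE
s_4 = Round(s_3, k_3) = 0xF40C
s_5 = Round(s_4, k_4) = 0xD4A7
s_6 = Round(s_5, k_5) = 0x095C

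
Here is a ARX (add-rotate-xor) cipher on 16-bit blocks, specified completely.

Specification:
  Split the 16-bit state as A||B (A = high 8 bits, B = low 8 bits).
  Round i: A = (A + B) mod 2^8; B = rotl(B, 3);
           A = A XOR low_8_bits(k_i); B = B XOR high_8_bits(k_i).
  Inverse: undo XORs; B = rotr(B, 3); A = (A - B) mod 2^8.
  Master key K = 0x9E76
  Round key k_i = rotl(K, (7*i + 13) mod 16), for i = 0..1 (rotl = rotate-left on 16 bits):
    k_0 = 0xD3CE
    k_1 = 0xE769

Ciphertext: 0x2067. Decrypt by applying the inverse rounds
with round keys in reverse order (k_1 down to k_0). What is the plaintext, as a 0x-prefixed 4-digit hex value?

s_0 = ciphertext = 0x2067
s_1 = InvRound(s_0, k_1) = 0x3910
s_2 = InvRound(s_1, k_0) = 0x7F78

0x7F78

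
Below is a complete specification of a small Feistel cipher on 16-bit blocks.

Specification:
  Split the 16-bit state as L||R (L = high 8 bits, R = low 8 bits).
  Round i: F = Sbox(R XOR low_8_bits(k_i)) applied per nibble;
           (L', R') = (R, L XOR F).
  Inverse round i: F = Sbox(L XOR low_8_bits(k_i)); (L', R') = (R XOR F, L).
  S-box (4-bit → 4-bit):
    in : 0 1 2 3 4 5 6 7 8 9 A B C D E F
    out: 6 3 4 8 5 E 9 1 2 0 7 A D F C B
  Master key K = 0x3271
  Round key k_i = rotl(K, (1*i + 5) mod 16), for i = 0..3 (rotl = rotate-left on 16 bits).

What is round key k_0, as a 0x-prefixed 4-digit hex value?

K = 0x3271
k_0 = rotl(K, (1*0+5) mod 16) = rotl(K, 5) = 0x4E26

0x4E26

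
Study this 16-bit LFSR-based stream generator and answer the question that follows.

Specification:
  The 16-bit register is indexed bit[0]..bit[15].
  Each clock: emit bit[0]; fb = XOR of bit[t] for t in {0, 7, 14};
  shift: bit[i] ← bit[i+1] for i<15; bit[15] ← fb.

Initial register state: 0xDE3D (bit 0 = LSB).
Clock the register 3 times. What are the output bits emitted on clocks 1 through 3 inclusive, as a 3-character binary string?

reg_0 = 0xDE3D
clock 1: out=1, reg = 0x6F1E
clock 2: out=0, reg = 0xB78F
clock 3: out=1, reg = 0x5BC7

101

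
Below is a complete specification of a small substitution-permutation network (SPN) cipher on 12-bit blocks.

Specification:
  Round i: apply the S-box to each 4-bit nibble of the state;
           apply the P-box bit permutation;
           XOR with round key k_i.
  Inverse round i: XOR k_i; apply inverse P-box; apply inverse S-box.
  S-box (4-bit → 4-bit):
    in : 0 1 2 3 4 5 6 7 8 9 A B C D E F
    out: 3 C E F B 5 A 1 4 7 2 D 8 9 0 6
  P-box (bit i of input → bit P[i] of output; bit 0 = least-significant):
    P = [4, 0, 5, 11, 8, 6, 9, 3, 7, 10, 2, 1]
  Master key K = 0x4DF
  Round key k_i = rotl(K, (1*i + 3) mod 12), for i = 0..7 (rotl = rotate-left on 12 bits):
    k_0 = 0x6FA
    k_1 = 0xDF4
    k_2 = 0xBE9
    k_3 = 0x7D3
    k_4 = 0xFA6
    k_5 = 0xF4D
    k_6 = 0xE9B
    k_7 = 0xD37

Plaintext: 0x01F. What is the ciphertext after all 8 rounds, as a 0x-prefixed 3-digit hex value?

0xFDF

s_0 = plaintext = 0x01F
s_1 = Round(s_0, k_0) = 0x053
s_2 = Round(s_1, k_1) = 0x245
s_3 = Round(s_2, k_2) = 0xE97
s_4 = Round(s_3, k_3) = 0x483
s_5 = Round(s_4, k_4) = 0x115
s_6 = Round(s_5, k_5) = 0xD73
s_7 = Round(s_6, k_6) = 0x728
s_8 = Round(s_7, k_7) = 0xFDF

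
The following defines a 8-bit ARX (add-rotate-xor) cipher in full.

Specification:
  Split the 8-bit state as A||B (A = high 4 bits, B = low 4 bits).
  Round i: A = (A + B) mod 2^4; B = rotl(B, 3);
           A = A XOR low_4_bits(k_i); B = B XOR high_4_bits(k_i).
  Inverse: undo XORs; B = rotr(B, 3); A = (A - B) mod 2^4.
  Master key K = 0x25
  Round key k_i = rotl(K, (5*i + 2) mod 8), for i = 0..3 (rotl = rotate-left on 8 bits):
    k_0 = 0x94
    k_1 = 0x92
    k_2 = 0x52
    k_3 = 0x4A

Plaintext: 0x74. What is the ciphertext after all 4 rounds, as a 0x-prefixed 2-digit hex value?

s_0 = plaintext = 0x74
s_1 = Round(s_0, k_0) = 0xFB
s_2 = Round(s_1, k_1) = 0x84
s_3 = Round(s_2, k_2) = 0xE7
s_4 = Round(s_3, k_3) = 0xFF

0xFF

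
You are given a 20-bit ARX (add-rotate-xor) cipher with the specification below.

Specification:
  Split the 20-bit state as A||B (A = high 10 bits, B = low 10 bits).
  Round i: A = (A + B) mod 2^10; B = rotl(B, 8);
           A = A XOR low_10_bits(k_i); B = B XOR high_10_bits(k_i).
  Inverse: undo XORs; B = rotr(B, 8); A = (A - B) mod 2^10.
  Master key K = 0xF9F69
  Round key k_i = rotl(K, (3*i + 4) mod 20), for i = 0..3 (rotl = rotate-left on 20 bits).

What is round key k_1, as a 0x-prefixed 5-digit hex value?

K = 0xF9F69
k_0 = rotl(K, (3*0+4) mod 20) = rotl(K, 4) = 0x9F69F
k_1 = rotl(K, (3*1+4) mod 20) = rotl(K, 7) = 0xFB4FC

0xFB4FC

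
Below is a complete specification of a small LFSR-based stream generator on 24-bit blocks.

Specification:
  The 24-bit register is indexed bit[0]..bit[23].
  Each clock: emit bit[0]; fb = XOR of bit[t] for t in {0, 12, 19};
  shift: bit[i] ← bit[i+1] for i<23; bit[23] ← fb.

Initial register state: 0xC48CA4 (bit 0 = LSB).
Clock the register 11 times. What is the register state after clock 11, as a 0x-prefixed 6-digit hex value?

reg_0 = 0xC48CA4
clock 1: out=0, reg = 0x624652
clock 2: out=0, reg = 0x312329
clock 3: out=1, reg = 0x989194
clock 4: out=0, reg = 0x4C48CA
clock 5: out=0, reg = 0xA62465
clock 6: out=1, reg = 0xD31232
clock 7: out=0, reg = 0xE98919
clock 8: out=1, reg = 0x74C48C
clock 9: out=0, reg = 0x3A6246
clock 10: out=0, reg = 0x9D3123
clock 11: out=1, reg = 0xCE9891

0xCE9891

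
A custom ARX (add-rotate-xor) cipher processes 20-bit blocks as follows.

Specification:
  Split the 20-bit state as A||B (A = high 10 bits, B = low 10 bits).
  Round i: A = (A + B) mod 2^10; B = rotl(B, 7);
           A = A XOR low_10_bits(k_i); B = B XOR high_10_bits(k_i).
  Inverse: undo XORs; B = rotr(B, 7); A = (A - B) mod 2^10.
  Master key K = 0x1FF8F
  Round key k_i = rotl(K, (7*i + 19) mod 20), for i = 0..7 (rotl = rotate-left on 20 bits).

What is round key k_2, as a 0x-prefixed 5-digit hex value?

0x1E3FF

K = 0x1FF8F
k_0 = rotl(K, (7*0+19) mod 20) = rotl(K, 19) = 0x8FFC7
k_1 = rotl(K, (7*1+19) mod 20) = rotl(K, 6) = 0xFE3C7
k_2 = rotl(K, (7*2+19) mod 20) = rotl(K, 13) = 0x1E3FF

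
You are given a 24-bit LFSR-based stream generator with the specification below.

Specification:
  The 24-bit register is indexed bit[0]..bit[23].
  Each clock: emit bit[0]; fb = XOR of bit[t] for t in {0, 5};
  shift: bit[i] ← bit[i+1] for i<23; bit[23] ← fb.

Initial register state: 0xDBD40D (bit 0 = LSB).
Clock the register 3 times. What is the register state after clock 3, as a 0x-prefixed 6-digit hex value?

reg_0 = 0xDBD40D
clock 1: out=1, reg = 0xEDEA06
clock 2: out=0, reg = 0x76F503
clock 3: out=1, reg = 0xBB7A81

0xBB7A81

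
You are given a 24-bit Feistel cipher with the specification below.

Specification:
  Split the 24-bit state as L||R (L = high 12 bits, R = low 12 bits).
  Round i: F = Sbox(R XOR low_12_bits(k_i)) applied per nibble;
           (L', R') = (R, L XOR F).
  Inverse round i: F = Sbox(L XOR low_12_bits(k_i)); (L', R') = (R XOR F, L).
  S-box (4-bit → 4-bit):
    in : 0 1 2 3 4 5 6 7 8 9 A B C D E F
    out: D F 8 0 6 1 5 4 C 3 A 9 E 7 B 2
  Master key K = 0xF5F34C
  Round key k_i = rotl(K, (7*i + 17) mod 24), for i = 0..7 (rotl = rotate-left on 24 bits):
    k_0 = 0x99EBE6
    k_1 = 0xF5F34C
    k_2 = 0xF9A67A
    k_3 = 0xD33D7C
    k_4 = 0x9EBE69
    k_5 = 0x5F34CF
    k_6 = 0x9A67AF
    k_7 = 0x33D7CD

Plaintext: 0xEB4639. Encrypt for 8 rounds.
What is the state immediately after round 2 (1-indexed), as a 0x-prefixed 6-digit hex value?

0x9C6CF3

s_0 = plaintext = 0xEB4639
s_1 = Round(s_0, k_0) = 0x6399C6
s_2 = Round(s_1, k_1) = 0x9C6CF3
s_3 = Round(s_2, k_2) = 0xCF3305
s_4 = Round(s_3, k_3) = 0x3057B0
s_5 = Round(s_4, k_4) = 0x7B0076
s_6 = Round(s_5, k_5) = 0x076123
s_7 = Round(s_6, k_6) = 0x1235B8
s_8 = Round(s_7, k_7) = 0x5B8962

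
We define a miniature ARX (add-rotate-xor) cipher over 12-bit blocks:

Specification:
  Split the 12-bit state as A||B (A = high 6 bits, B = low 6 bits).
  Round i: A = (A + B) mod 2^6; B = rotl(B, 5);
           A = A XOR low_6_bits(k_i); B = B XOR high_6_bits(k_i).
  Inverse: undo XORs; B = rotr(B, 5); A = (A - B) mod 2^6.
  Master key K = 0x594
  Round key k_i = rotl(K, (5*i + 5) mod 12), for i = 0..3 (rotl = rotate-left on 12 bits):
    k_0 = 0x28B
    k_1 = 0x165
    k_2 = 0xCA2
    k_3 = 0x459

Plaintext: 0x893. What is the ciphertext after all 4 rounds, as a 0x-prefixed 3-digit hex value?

s_0 = plaintext = 0x893
s_1 = Round(s_0, k_0) = 0xFA3
s_2 = Round(s_1, k_1) = 0x134
s_3 = Round(s_2, k_2) = 0x6A8
s_4 = Round(s_3, k_3) = 0x6C5

0x6C5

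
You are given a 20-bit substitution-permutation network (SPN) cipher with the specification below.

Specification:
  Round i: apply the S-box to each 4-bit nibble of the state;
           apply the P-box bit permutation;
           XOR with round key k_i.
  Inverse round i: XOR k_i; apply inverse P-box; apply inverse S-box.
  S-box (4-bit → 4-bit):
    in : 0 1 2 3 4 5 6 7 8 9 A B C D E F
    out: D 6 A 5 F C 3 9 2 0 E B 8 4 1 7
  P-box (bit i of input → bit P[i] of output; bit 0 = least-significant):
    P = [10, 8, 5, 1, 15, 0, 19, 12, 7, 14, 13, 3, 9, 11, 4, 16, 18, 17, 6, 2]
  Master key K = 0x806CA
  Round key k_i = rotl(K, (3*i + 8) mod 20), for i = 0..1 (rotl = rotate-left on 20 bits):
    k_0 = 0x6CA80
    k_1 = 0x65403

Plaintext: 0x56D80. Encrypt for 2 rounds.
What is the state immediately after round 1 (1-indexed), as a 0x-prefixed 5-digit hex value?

s_0 = plaintext = 0x56D80
s_1 = Round(s_0, k_0) = 0x6E4E7
s_2 = Round(s_1, k_1) = 0x0B289

0x6E4E7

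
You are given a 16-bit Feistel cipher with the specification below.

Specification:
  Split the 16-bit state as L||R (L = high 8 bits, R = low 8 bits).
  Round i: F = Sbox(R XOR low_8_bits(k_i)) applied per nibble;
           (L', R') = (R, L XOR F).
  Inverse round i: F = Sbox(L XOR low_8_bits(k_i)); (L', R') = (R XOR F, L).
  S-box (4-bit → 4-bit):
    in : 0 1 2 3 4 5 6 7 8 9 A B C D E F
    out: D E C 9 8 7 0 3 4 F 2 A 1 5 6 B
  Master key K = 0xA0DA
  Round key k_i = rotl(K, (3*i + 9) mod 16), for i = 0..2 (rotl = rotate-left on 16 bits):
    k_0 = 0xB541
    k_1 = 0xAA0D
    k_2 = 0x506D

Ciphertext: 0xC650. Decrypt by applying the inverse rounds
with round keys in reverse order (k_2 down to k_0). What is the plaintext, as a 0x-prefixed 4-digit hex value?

s_0 = ciphertext = 0xC650
s_1 = InvRound(s_0, k_2) = 0x7AC6
s_2 = InvRound(s_1, k_1) = 0xF57A
s_3 = InvRound(s_2, k_0) = 0xD2F5

0xD2F5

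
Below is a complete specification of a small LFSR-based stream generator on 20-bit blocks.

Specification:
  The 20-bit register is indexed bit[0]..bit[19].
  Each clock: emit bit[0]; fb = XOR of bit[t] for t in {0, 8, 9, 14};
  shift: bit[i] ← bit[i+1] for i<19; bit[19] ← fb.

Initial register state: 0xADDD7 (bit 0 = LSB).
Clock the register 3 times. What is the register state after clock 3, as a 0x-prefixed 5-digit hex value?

reg_0 = 0xADDD7
clock 1: out=1, reg = 0xD6EEB
clock 2: out=1, reg = 0xEB775
clock 3: out=1, reg = 0xF5BBA

0xF5BBA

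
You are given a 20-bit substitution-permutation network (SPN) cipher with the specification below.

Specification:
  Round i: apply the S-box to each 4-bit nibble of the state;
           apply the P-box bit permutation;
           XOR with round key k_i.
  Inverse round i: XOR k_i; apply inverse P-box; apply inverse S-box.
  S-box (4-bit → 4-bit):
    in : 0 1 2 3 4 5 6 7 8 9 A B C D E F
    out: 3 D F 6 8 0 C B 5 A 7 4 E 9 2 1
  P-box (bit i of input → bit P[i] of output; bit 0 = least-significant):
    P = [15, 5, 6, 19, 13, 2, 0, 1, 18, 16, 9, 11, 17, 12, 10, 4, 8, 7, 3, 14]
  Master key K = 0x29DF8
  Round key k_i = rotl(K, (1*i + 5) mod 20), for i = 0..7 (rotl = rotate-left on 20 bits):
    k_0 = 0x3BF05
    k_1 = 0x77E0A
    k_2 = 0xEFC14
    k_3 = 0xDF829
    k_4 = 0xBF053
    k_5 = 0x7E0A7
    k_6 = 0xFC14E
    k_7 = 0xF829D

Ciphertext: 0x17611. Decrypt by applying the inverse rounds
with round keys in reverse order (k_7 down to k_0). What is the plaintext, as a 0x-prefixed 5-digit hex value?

s_0 = ciphertext = 0x17611
s_1 = InvRound(s_0, k_7) = 0xCAF0D
s_2 = InvRound(s_1, k_6) = 0x48C1B
s_3 = InvRound(s_2, k_5) = 0xC190E
s_4 = InvRound(s_3, k_4) = 0x1D7A8
s_5 = InvRound(s_4, k_3) = 0x0B184
s_6 = InvRound(s_5, k_2) = 0x71D54
s_7 = InvRound(s_6, k_1) = 0x14B7B
s_8 = InvRound(s_7, k_0) = 0x6257A

0x6257A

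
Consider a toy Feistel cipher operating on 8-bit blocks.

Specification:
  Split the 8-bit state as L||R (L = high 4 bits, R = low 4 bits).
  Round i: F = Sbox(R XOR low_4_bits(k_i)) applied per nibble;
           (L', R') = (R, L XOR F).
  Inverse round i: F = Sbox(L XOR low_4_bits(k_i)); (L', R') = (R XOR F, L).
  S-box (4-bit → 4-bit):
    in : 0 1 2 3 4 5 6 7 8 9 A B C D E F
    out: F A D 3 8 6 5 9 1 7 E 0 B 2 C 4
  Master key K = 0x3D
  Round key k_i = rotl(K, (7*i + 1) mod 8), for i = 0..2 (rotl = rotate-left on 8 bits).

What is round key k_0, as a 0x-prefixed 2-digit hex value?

0x7A

K = 0x3D
k_0 = rotl(K, (7*0+1) mod 8) = rotl(K, 1) = 0x7A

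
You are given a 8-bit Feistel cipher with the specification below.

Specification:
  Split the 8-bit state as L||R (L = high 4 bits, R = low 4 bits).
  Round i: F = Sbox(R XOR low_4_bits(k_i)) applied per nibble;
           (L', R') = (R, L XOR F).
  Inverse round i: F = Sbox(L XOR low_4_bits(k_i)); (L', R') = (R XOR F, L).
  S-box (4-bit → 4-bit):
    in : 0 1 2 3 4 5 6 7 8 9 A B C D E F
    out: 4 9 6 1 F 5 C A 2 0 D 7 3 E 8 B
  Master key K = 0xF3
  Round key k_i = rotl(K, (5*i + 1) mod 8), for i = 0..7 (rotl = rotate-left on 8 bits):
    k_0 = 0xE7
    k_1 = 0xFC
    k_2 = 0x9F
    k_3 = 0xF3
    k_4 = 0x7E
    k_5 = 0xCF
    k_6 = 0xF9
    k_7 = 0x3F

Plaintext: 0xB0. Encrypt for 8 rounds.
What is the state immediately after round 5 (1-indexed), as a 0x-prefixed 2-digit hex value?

0x92

s_0 = plaintext = 0xB0
s_1 = Round(s_0, k_0) = 0x01
s_2 = Round(s_1, k_1) = 0x1E
s_3 = Round(s_2, k_2) = 0xE8
s_4 = Round(s_3, k_3) = 0x89
s_5 = Round(s_4, k_4) = 0x92
s_6 = Round(s_5, k_5) = 0x27
s_7 = Round(s_6, k_6) = 0x7A
s_8 = Round(s_7, k_7) = 0xA2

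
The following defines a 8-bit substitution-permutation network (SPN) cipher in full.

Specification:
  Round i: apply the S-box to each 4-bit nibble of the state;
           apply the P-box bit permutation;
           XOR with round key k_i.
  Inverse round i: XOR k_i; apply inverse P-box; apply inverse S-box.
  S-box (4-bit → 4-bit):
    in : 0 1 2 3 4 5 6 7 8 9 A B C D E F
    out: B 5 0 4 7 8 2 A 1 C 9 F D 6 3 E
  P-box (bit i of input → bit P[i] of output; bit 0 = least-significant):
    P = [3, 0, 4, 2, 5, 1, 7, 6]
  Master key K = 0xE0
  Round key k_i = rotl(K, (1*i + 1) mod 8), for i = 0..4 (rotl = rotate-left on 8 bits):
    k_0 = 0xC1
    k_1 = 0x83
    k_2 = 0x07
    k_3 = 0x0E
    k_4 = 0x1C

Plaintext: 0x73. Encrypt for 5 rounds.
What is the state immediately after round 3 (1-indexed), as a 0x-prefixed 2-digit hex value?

0x57

s_0 = plaintext = 0x73
s_1 = Round(s_0, k_0) = 0x93
s_2 = Round(s_1, k_1) = 0x53
s_3 = Round(s_2, k_2) = 0x57
s_4 = Round(s_3, k_3) = 0x4B
s_5 = Round(s_4, k_4) = 0xA3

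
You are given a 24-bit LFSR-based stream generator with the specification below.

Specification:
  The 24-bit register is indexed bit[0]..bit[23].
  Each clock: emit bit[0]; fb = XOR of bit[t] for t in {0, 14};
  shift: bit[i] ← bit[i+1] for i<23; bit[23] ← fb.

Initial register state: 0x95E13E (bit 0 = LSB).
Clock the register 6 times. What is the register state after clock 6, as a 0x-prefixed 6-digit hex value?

0xA65784

reg_0 = 0x95E13E
clock 1: out=0, reg = 0xCAF09F
clock 2: out=1, reg = 0x65784F
clock 3: out=1, reg = 0x32BC27
clock 4: out=1, reg = 0x995E13
clock 5: out=1, reg = 0x4CAF09
clock 6: out=1, reg = 0xA65784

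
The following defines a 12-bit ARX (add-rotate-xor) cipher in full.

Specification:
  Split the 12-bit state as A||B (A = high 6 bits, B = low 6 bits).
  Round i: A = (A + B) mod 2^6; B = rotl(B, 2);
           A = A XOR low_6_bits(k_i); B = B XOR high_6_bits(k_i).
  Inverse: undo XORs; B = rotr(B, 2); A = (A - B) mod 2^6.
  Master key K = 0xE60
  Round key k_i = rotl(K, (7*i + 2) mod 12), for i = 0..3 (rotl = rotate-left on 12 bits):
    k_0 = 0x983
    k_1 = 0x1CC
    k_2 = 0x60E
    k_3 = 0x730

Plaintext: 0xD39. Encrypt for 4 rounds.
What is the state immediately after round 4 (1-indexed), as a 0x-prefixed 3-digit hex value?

s_0 = plaintext = 0xD39
s_1 = Round(s_0, k_0) = 0xB81
s_2 = Round(s_1, k_1) = 0x8C3
s_3 = Round(s_2, k_2) = 0xA14
s_4 = Round(s_3, k_3) = 0x30D

0x30D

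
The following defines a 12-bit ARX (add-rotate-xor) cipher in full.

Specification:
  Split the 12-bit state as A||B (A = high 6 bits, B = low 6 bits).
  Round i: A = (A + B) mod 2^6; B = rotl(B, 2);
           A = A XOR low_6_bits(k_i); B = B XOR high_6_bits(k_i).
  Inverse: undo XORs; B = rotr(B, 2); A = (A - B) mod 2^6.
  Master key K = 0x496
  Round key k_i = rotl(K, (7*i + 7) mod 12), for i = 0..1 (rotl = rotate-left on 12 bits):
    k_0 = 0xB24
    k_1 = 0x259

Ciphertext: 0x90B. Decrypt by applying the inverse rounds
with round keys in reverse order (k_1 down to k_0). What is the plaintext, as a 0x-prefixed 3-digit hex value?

s_0 = ciphertext = 0x90B
s_1 = InvRound(s_0, k_1) = 0x760
s_2 = InvRound(s_1, k_0) = 0xD83

0xD83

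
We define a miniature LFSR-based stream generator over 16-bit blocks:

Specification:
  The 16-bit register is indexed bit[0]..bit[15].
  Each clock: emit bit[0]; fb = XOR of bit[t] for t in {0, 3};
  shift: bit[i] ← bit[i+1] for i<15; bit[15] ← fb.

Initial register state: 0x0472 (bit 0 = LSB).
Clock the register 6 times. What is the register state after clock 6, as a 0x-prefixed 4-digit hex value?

reg_0 = 0x0472
clock 1: out=0, reg = 0x0239
clock 2: out=1, reg = 0x011C
clock 3: out=0, reg = 0x808E
clock 4: out=0, reg = 0xC047
clock 5: out=1, reg = 0xE023
clock 6: out=1, reg = 0xF011

0xF011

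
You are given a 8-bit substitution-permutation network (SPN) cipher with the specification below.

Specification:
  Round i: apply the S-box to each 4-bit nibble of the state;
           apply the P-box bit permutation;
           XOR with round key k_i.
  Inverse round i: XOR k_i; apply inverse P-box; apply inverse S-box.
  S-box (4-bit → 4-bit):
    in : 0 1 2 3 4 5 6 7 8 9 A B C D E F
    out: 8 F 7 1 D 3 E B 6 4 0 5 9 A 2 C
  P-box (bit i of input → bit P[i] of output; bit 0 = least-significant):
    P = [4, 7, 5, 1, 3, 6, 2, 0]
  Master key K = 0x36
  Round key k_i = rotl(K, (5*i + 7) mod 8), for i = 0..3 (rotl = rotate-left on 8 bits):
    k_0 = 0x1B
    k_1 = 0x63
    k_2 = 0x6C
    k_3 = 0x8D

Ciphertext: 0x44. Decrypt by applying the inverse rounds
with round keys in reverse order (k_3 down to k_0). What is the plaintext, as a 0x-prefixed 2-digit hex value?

0x90

s_0 = ciphertext = 0x44
s_1 = InvRound(s_0, k_3) = 0x7E
s_2 = InvRound(s_1, k_2) = 0xAC
s_3 = InvRound(s_2, k_1) = 0x1D
s_4 = InvRound(s_3, k_0) = 0x90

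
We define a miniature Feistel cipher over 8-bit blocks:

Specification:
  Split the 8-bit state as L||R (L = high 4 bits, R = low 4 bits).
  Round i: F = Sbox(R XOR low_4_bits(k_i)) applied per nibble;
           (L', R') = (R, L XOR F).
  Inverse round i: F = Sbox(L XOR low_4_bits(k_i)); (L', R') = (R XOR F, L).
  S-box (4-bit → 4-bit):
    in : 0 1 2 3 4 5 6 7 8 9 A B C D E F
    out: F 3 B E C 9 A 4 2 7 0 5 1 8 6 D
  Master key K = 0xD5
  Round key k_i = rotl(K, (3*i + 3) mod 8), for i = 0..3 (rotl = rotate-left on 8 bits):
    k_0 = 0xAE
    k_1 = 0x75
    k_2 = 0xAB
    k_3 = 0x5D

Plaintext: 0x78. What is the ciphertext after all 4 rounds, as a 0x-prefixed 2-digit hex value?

0xE4

s_0 = plaintext = 0x78
s_1 = Round(s_0, k_0) = 0x8D
s_2 = Round(s_1, k_1) = 0xDA
s_3 = Round(s_2, k_2) = 0xAE
s_4 = Round(s_3, k_3) = 0xE4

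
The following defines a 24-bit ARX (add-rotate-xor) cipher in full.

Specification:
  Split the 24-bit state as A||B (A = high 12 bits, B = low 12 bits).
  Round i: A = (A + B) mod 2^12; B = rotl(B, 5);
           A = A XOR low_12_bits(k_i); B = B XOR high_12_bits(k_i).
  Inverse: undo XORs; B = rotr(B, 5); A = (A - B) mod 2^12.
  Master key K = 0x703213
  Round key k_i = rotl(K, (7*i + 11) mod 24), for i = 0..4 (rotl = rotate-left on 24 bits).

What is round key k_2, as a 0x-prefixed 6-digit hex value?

K = 0x703213
k_0 = rotl(K, (7*0+11) mod 24) = rotl(K, 11) = 0x909B81
k_1 = rotl(K, (7*1+11) mod 24) = rotl(K, 18) = 0x4DC0C8
k_2 = rotl(K, (7*2+11) mod 24) = rotl(K, 1) = 0xE06426

0xE06426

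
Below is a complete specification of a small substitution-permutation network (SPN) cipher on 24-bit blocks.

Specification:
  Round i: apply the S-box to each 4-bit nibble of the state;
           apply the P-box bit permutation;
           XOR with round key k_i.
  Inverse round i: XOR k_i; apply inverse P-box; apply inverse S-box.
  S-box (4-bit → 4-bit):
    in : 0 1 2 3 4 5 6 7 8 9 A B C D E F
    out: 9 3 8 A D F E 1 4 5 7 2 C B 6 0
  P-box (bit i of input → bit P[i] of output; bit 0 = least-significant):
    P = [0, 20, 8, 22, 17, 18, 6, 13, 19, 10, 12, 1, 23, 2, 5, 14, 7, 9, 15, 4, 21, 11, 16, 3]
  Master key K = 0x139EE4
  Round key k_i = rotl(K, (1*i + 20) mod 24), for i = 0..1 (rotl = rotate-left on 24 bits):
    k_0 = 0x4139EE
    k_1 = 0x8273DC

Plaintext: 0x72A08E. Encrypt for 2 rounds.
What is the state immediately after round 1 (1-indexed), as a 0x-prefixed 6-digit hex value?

0xF93898

s_0 = plaintext = 0x72A08E
s_1 = Round(s_0, k_0) = 0xF93898
s_2 = Round(s_1, k_1) = 0x80A218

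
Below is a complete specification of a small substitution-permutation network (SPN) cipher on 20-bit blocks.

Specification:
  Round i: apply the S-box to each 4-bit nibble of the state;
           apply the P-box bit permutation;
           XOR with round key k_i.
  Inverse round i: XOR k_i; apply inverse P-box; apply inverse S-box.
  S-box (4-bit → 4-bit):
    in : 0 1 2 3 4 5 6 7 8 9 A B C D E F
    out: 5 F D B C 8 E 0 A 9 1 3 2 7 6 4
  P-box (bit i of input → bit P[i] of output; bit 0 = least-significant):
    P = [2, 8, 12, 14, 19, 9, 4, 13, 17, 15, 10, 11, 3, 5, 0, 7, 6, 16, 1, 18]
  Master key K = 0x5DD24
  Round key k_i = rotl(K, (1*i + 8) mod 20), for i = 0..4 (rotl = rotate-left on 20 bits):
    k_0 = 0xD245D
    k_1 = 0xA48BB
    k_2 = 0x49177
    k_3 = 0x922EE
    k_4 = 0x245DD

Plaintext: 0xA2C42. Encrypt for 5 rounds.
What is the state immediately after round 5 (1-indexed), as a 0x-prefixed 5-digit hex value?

0xAFA92

s_0 = plaintext = 0xA2C42
s_1 = Round(s_0, k_0) = 0xDD480
s_2 = Round(s_1, k_1) = 0xB76D4
s_3 = Round(s_2, k_2) = 0xD4F27
s_4 = Round(s_3, k_3) = 0x0063D
s_5 = Round(s_4, k_4) = 0xAFA92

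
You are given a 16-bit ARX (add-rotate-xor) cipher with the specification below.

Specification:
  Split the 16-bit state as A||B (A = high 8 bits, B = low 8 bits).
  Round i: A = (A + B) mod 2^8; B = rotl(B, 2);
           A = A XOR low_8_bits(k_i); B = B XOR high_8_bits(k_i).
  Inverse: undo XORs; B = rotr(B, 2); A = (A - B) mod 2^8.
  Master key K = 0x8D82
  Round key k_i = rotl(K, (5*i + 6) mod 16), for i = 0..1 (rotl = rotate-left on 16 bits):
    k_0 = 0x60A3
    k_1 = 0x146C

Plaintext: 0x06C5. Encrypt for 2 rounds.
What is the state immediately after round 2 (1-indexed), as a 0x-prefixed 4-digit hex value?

0xB3C9

s_0 = plaintext = 0x06C5
s_1 = Round(s_0, k_0) = 0x6877
s_2 = Round(s_1, k_1) = 0xB3C9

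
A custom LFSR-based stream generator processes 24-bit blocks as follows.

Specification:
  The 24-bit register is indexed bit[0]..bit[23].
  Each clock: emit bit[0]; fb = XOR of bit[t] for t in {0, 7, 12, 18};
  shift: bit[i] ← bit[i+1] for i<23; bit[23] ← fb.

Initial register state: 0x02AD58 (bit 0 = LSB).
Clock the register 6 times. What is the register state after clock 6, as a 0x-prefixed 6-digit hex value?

0xA00AB5

reg_0 = 0x02AD58
clock 1: out=0, reg = 0x0156AC
clock 2: out=0, reg = 0x00AB56
clock 3: out=0, reg = 0x0055AB
clock 4: out=1, reg = 0x802AD5
clock 5: out=1, reg = 0x40156A
clock 6: out=0, reg = 0xA00AB5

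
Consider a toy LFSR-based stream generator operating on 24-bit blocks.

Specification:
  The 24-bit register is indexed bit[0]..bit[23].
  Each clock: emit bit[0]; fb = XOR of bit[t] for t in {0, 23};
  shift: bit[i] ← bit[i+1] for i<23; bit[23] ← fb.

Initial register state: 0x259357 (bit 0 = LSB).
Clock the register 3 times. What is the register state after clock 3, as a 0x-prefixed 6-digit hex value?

reg_0 = 0x259357
clock 1: out=1, reg = 0x92C9AB
clock 2: out=1, reg = 0x4964D5
clock 3: out=1, reg = 0xA4B26A

0xA4B26A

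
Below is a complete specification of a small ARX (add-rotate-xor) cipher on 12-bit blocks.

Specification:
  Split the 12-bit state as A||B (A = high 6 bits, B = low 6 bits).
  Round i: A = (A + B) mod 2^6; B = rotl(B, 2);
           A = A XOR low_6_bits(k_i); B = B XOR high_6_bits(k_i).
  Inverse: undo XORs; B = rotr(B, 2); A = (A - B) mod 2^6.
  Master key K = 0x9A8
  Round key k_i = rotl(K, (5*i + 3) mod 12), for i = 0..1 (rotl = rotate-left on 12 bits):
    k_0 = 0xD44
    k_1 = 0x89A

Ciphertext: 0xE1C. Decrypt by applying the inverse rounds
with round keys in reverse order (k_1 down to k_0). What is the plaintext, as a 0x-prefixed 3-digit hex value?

s_0 = ciphertext = 0xE1C
s_1 = InvRound(s_0, k_1) = 0xCEF
s_2 = InvRound(s_1, k_0) = 0x466

0x466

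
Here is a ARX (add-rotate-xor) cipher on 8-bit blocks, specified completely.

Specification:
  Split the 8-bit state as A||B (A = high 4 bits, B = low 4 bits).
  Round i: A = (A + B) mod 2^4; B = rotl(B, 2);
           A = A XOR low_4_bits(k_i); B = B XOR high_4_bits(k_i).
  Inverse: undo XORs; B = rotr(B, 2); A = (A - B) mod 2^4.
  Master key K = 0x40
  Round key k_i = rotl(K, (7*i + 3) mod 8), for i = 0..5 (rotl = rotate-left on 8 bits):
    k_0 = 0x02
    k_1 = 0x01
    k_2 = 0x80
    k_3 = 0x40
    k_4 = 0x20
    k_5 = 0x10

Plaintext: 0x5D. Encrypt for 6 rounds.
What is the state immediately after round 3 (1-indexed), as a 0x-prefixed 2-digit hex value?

0x3F

s_0 = plaintext = 0x5D
s_1 = Round(s_0, k_0) = 0x07
s_2 = Round(s_1, k_1) = 0x6D
s_3 = Round(s_2, k_2) = 0x3F
s_4 = Round(s_3, k_3) = 0x2B
s_5 = Round(s_4, k_4) = 0xDC
s_6 = Round(s_5, k_5) = 0x92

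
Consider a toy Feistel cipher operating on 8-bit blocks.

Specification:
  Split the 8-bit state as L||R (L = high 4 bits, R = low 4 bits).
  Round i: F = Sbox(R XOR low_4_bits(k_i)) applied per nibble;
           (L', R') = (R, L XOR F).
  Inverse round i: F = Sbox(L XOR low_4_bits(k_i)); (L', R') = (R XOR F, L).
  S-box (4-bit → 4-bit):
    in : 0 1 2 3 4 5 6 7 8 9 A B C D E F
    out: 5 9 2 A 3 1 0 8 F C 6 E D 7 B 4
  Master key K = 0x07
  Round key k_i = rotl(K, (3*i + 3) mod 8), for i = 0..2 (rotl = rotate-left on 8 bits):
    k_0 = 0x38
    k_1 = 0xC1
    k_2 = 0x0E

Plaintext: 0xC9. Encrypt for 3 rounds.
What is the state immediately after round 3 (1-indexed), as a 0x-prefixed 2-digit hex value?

s_0 = plaintext = 0xC9
s_1 = Round(s_0, k_0) = 0x95
s_2 = Round(s_1, k_1) = 0x5A
s_3 = Round(s_2, k_2) = 0xA6

0xA6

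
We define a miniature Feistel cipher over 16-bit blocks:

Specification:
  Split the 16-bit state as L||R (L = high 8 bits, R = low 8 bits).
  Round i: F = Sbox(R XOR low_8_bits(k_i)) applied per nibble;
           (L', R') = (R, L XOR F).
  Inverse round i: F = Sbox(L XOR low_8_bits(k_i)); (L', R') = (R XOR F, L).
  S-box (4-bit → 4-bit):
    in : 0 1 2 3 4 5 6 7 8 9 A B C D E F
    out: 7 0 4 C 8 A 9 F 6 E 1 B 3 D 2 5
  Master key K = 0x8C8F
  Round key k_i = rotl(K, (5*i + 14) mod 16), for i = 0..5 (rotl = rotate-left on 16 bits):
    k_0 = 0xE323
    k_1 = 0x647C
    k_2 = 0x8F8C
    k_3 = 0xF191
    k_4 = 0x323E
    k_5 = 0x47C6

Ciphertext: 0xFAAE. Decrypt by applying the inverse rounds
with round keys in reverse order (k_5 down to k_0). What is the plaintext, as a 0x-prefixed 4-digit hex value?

0xCB04

s_0 = ciphertext = 0xFAAE
s_1 = InvRound(s_0, k_5) = 0x6DFA
s_2 = InvRound(s_1, k_4) = 0x566D
s_3 = InvRound(s_2, k_3) = 0x5256
s_4 = InvRound(s_3, k_2) = 0x8452
s_5 = InvRound(s_4, k_1) = 0x0484
s_6 = InvRound(s_5, k_0) = 0xCB04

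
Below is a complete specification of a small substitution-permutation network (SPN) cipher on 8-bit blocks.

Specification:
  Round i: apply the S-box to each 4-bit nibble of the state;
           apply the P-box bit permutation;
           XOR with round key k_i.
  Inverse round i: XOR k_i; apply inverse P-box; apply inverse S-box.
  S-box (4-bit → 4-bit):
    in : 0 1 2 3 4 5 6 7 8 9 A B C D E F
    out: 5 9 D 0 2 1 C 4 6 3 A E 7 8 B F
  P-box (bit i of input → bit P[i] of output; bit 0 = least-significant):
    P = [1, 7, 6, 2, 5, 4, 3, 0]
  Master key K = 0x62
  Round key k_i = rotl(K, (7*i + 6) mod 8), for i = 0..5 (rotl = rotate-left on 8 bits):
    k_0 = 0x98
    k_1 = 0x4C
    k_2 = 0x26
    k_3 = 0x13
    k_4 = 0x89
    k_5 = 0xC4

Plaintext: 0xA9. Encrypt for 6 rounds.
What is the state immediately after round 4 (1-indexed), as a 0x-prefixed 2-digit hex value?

0x19

s_0 = plaintext = 0xA9
s_1 = Round(s_0, k_0) = 0x0B
s_2 = Round(s_1, k_1) = 0xA0
s_3 = Round(s_2, k_2) = 0x75
s_4 = Round(s_3, k_3) = 0x19
s_5 = Round(s_4, k_4) = 0x2A
s_6 = Round(s_5, k_5) = 0x69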